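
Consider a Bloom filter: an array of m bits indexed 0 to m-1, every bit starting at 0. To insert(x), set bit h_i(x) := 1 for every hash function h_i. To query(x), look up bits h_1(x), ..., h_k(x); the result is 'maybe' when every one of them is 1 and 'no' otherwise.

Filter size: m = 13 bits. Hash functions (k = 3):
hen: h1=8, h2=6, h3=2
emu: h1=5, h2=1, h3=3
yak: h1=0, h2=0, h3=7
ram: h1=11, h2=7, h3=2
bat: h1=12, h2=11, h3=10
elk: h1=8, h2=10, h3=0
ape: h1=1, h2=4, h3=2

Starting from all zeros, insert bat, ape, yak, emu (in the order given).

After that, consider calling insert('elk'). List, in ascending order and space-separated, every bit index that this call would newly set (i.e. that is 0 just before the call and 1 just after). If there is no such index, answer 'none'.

Start: bits=0000000000000
After insert 'bat': sets bits 10 11 12 -> bits=0000000000111
After insert 'ape': sets bits 1 2 4 -> bits=0110100000111
After insert 'yak': sets bits 0 7 -> bits=1110100100111
After insert 'emu': sets bits 1 3 5 -> bits=1111110100111
insert 'elk' would touch bits 0 8 10; currently bit0=1, bit8=0, bit10=1
Bits that are 0 among those (would change 0->1): 8

Answer: 8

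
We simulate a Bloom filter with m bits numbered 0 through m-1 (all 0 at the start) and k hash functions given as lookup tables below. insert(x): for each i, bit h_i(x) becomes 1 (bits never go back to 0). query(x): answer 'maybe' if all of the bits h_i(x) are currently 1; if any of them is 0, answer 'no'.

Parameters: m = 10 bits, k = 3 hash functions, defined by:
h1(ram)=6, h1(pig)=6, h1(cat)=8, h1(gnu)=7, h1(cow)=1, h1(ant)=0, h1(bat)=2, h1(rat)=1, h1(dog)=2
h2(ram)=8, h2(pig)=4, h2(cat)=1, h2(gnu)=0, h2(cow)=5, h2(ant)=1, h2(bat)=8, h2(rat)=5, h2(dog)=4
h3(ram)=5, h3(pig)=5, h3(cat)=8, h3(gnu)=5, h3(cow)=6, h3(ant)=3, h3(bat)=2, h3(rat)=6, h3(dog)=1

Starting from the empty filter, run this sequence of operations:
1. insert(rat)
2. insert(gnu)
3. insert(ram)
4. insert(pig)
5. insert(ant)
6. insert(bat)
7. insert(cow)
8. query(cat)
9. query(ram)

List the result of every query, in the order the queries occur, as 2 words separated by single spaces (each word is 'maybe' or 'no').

Answer: maybe maybe

Derivation:
Start: bits=0000000000
Op 1: insert rat -> sets bits 1 5 6 -> bits=0100011000
Op 2: insert gnu -> sets bits 0 5 7 -> bits=1100011100
Op 3: insert ram -> sets bits 5 6 8 -> bits=1100011110
Op 4: insert pig -> sets bits 4 5 6 -> bits=1100111110
Op 5: insert ant -> sets bits 0 1 3 -> bits=1101111110
Op 6: insert bat -> sets bits 2 8 -> bits=1111111110
Op 7: insert cow -> sets bits 1 5 6 -> bits=1111111110
Op 8: query cat -> checks bit1=1, bit8=1 (all 1) -> maybe
Op 9: query ram -> checks bit5=1, bit6=1, bit8=1 (all 1) -> maybe
Query results in order: maybe maybe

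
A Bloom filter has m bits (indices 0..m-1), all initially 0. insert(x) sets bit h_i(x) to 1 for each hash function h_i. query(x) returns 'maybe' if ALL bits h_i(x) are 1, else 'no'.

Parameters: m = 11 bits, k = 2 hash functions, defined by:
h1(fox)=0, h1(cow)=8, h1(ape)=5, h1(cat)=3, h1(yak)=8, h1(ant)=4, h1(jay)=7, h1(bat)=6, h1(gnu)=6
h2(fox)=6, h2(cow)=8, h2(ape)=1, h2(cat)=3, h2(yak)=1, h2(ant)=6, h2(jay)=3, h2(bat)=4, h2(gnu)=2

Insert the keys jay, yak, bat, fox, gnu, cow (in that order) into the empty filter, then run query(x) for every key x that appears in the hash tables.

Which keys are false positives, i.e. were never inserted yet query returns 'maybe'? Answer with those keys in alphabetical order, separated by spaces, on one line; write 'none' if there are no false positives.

Answer: ant cat

Derivation:
Start: bits=00000000000
After insert 'jay': sets bits 3 7 -> bits=00010001000
After insert 'yak': sets bits 1 8 -> bits=01010001100
After insert 'bat': sets bits 4 6 -> bits=01011011100
After insert 'fox': sets bits 0 6 -> bits=11011011100
After insert 'gnu': sets bits 2 6 -> bits=11111011100
After insert 'cow': sets bits 8 -> bits=11111011100
Not inserted: ant ape cat — query each against bits=11111011100:
query ant: checks bit4=1, bit6=1 (all 1) -> maybe => FALSE POSITIVE
query ape: checks bit1=1, bit5=0 (has a 0) -> no => not a false positive
query cat: checks bit3=1 (all 1) -> maybe => FALSE POSITIVE
False positives (alphabetical): ant cat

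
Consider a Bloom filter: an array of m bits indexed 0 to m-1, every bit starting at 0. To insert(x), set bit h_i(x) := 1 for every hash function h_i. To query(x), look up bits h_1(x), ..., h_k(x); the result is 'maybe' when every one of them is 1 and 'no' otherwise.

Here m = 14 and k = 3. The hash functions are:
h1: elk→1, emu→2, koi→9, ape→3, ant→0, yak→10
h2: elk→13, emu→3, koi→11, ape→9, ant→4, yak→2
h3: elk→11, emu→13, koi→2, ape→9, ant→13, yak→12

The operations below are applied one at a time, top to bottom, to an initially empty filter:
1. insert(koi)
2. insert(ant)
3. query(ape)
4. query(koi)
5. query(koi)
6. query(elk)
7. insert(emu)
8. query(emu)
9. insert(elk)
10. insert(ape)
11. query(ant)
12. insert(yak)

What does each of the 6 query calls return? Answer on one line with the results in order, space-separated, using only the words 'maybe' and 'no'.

Answer: no maybe maybe no maybe maybe

Derivation:
Start: bits=00000000000000
Op 1: insert koi -> sets bits 2 9 11 -> bits=00100000010100
Op 2: insert ant -> sets bits 0 4 13 -> bits=10101000010101
Op 3: query ape -> checks bit3=0, bit9=1 (has a 0) -> no
Op 4: query koi -> checks bit2=1, bit9=1, bit11=1 (all 1) -> maybe
Op 5: query koi -> checks bit2=1, bit9=1, bit11=1 (all 1) -> maybe
Op 6: query elk -> checks bit1=0, bit11=1, bit13=1 (has a 0) -> no
Op 7: insert emu -> sets bits 2 3 13 -> bits=10111000010101
Op 8: query emu -> checks bit2=1, bit3=1, bit13=1 (all 1) -> maybe
Op 9: insert elk -> sets bits 1 11 13 -> bits=11111000010101
Op 10: insert ape -> sets bits 3 9 -> bits=11111000010101
Op 11: query ant -> checks bit0=1, bit4=1, bit13=1 (all 1) -> maybe
Op 12: insert yak -> sets bits 2 10 12 -> bits=11111000011111
Query results in order: no maybe maybe no maybe maybe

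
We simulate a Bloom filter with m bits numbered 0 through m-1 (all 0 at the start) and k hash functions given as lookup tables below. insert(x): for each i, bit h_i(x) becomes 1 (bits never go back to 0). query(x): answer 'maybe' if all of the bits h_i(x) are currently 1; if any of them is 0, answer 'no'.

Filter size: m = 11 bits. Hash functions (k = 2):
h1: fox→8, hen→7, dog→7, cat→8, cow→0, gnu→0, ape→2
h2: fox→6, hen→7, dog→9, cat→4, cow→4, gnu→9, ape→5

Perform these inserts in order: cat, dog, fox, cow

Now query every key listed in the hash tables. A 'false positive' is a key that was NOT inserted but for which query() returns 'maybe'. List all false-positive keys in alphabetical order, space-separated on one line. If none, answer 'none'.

Start: bits=00000000000
After insert 'cat': sets bits 4 8 -> bits=00001000100
After insert 'dog': sets bits 7 9 -> bits=00001001110
After insert 'fox': sets bits 6 8 -> bits=00001011110
After insert 'cow': sets bits 0 4 -> bits=10001011110
Not inserted: ape gnu hen — query each against bits=10001011110:
query ape: checks bit2=0, bit5=0 (has a 0) -> no => not a false positive
query gnu: checks bit0=1, bit9=1 (all 1) -> maybe => FALSE POSITIVE
query hen: checks bit7=1 (all 1) -> maybe => FALSE POSITIVE
False positives (alphabetical): gnu hen

Answer: gnu hen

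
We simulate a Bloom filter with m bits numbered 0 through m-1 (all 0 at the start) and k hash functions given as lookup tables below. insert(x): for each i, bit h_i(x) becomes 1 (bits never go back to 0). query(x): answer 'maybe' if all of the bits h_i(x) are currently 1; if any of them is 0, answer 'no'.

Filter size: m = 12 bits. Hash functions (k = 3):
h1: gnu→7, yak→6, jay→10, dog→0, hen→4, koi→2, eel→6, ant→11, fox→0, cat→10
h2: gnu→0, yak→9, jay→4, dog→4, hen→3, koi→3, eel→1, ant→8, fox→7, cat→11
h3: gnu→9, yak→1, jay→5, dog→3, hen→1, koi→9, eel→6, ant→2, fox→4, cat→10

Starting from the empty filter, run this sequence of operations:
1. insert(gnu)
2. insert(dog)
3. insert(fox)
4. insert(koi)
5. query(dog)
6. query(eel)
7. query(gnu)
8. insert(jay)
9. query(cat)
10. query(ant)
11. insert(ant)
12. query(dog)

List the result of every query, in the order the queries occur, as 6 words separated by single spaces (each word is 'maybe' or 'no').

Answer: maybe no maybe no no maybe

Derivation:
Start: bits=000000000000
Op 1: insert gnu -> sets bits 0 7 9 -> bits=100000010100
Op 2: insert dog -> sets bits 0 3 4 -> bits=100110010100
Op 3: insert fox -> sets bits 0 4 7 -> bits=100110010100
Op 4: insert koi -> sets bits 2 3 9 -> bits=101110010100
Op 5: query dog -> checks bit0=1, bit3=1, bit4=1 (all 1) -> maybe
Op 6: query eel -> checks bit1=0, bit6=0 (has a 0) -> no
Op 7: query gnu -> checks bit0=1, bit7=1, bit9=1 (all 1) -> maybe
Op 8: insert jay -> sets bits 4 5 10 -> bits=101111010110
Op 9: query cat -> checks bit10=1, bit11=0 (has a 0) -> no
Op 10: query ant -> checks bit2=1, bit8=0, bit11=0 (has a 0) -> no
Op 11: insert ant -> sets bits 2 8 11 -> bits=101111011111
Op 12: query dog -> checks bit0=1, bit3=1, bit4=1 (all 1) -> maybe
Query results in order: maybe no maybe no no maybe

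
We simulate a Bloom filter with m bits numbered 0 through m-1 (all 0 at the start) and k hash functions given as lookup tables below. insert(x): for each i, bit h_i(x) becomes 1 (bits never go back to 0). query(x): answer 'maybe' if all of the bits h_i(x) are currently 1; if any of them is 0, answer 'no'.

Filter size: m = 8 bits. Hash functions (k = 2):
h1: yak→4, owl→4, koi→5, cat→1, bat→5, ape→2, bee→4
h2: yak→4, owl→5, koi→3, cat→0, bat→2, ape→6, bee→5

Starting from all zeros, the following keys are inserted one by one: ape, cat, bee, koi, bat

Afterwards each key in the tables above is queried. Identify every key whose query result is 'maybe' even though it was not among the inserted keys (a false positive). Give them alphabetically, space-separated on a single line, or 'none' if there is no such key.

Answer: owl yak

Derivation:
Start: bits=00000000
After insert 'ape': sets bits 2 6 -> bits=00100010
After insert 'cat': sets bits 0 1 -> bits=11100010
After insert 'bee': sets bits 4 5 -> bits=11101110
After insert 'koi': sets bits 3 5 -> bits=11111110
After insert 'bat': sets bits 2 5 -> bits=11111110
Not inserted: owl yak — query each against bits=11111110:
query owl: checks bit4=1, bit5=1 (all 1) -> maybe => FALSE POSITIVE
query yak: checks bit4=1 (all 1) -> maybe => FALSE POSITIVE
False positives (alphabetical): owl yak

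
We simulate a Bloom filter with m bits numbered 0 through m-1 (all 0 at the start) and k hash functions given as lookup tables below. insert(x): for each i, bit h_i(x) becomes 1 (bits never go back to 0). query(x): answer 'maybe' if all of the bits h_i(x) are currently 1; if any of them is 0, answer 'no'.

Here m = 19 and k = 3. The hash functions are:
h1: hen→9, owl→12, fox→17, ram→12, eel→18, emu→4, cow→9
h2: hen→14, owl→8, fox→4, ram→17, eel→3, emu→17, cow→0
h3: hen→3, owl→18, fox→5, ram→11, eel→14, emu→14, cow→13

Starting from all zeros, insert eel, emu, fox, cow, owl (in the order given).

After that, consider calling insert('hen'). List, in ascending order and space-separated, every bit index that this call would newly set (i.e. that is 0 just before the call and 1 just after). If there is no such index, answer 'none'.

Answer: none

Derivation:
Start: bits=0000000000000000000
After insert 'eel': sets bits 3 14 18 -> bits=0001000000000010001
After insert 'emu': sets bits 4 14 17 -> bits=0001100000000010011
After insert 'fox': sets bits 4 5 17 -> bits=0001110000000010011
After insert 'cow': sets bits 0 9 13 -> bits=1001110001000110011
After insert 'owl': sets bits 8 12 18 -> bits=1001110011001110011
insert 'hen' would touch bits 3 9 14; currently bit3=1, bit9=1, bit14=1
Bits that are 0 among those (would change 0->1): none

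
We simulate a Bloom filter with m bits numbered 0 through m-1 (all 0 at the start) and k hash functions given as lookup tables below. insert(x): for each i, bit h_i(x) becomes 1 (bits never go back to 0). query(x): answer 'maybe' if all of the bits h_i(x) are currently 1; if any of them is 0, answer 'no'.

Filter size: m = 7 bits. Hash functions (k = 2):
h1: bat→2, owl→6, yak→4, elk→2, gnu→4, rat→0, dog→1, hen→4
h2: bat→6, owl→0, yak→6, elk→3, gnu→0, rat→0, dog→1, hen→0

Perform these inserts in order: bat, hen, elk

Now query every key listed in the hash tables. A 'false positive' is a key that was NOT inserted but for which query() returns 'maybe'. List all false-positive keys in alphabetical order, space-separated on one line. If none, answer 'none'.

Answer: gnu owl rat yak

Derivation:
Start: bits=0000000
After insert 'bat': sets bits 2 6 -> bits=0010001
After insert 'hen': sets bits 0 4 -> bits=1010101
After insert 'elk': sets bits 2 3 -> bits=1011101
Not inserted: dog gnu owl rat yak — query each against bits=1011101:
query dog: checks bit1=0 (has a 0) -> no => not a false positive
query gnu: checks bit0=1, bit4=1 (all 1) -> maybe => FALSE POSITIVE
query owl: checks bit0=1, bit6=1 (all 1) -> maybe => FALSE POSITIVE
query rat: checks bit0=1 (all 1) -> maybe => FALSE POSITIVE
query yak: checks bit4=1, bit6=1 (all 1) -> maybe => FALSE POSITIVE
False positives (alphabetical): gnu owl rat yak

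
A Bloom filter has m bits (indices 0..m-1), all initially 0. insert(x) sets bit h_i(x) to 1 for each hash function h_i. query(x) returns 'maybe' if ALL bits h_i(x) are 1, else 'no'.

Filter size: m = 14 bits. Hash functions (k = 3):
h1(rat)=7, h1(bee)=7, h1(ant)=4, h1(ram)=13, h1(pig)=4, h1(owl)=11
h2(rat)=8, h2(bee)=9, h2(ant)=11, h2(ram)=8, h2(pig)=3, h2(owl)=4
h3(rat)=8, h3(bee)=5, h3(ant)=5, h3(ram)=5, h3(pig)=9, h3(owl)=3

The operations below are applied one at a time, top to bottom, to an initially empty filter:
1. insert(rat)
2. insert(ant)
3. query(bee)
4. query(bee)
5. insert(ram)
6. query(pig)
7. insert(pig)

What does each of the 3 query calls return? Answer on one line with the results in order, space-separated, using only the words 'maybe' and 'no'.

Answer: no no no

Derivation:
Start: bits=00000000000000
Op 1: insert rat -> sets bits 7 8 -> bits=00000001100000
Op 2: insert ant -> sets bits 4 5 11 -> bits=00001101100100
Op 3: query bee -> checks bit5=1, bit7=1, bit9=0 (has a 0) -> no
Op 4: query bee -> checks bit5=1, bit7=1, bit9=0 (has a 0) -> no
Op 5: insert ram -> sets bits 5 8 13 -> bits=00001101100101
Op 6: query pig -> checks bit3=0, bit4=1, bit9=0 (has a 0) -> no
Op 7: insert pig -> sets bits 3 4 9 -> bits=00011101110101
Query results in order: no no no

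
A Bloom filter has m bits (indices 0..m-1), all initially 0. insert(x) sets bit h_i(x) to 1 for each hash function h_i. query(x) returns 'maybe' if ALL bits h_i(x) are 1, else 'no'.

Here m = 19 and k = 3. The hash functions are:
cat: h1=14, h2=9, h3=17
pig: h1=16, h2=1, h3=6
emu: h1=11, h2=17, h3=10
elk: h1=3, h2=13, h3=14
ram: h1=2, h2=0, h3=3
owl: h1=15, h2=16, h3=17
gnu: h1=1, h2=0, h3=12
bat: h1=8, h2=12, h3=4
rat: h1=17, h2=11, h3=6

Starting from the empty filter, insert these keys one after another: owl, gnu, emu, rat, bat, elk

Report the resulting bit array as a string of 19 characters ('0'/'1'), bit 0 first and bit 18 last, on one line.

Answer: 1101101010111111110

Derivation:
Start: bits=0000000000000000000
After insert 'owl': sets bits 15 16 17 -> bits=0000000000000001110
After insert 'gnu': sets bits 0 1 12 -> bits=1100000000001001110
After insert 'emu': sets bits 10 11 17 -> bits=1100000000111001110
After insert 'rat': sets bits 6 11 17 -> bits=1100001000111001110
After insert 'bat': sets bits 4 8 12 -> bits=1100101010111001110
After insert 'elk': sets bits 3 13 14 -> bits=1101101010111111110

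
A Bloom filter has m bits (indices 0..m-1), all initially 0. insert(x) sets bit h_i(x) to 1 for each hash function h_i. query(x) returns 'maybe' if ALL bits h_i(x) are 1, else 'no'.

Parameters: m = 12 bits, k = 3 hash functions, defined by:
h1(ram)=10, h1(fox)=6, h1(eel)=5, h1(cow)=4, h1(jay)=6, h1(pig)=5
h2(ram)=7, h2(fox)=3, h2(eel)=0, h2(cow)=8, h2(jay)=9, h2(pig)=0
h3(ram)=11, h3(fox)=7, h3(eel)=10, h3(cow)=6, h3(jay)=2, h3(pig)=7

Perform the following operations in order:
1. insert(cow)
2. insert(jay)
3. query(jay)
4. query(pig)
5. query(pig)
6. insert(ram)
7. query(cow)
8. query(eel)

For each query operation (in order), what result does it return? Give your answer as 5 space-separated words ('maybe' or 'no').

Start: bits=000000000000
Op 1: insert cow -> sets bits 4 6 8 -> bits=000010101000
Op 2: insert jay -> sets bits 2 6 9 -> bits=001010101100
Op 3: query jay -> checks bit2=1, bit6=1, bit9=1 (all 1) -> maybe
Op 4: query pig -> checks bit0=0, bit5=0, bit7=0 (has a 0) -> no
Op 5: query pig -> checks bit0=0, bit5=0, bit7=0 (has a 0) -> no
Op 6: insert ram -> sets bits 7 10 11 -> bits=001010111111
Op 7: query cow -> checks bit4=1, bit6=1, bit8=1 (all 1) -> maybe
Op 8: query eel -> checks bit0=0, bit5=0, bit10=1 (has a 0) -> no
Query results in order: maybe no no maybe no

Answer: maybe no no maybe no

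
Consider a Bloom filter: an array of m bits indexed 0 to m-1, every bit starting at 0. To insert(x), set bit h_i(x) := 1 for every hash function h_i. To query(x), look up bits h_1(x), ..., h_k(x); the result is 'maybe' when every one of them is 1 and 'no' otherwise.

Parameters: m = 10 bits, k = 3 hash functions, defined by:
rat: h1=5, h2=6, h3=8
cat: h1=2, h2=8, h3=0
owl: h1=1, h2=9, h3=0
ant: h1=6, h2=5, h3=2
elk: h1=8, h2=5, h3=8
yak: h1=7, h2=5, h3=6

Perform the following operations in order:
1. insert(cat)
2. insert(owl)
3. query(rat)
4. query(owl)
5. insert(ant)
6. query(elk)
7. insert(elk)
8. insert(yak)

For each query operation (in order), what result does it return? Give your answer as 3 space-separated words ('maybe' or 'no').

Start: bits=0000000000
Op 1: insert cat -> sets bits 0 2 8 -> bits=1010000010
Op 2: insert owl -> sets bits 0 1 9 -> bits=1110000011
Op 3: query rat -> checks bit5=0, bit6=0, bit8=1 (has a 0) -> no
Op 4: query owl -> checks bit0=1, bit1=1, bit9=1 (all 1) -> maybe
Op 5: insert ant -> sets bits 2 5 6 -> bits=1110011011
Op 6: query elk -> checks bit5=1, bit8=1 (all 1) -> maybe
Op 7: insert elk -> sets bits 5 8 -> bits=1110011011
Op 8: insert yak -> sets bits 5 6 7 -> bits=1110011111
Query results in order: no maybe maybe

Answer: no maybe maybe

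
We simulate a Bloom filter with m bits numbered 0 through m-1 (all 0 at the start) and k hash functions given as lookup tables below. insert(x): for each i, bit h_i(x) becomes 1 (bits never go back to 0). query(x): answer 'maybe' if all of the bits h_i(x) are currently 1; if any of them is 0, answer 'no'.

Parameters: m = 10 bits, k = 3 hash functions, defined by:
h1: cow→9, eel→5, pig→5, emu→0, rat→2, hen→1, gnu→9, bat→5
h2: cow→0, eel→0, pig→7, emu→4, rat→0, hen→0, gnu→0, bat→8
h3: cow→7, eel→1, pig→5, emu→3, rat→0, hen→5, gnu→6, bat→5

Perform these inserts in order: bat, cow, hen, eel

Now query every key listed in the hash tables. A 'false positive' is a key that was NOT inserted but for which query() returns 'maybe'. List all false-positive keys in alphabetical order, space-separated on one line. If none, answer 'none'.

Answer: pig

Derivation:
Start: bits=0000000000
After insert 'bat': sets bits 5 8 -> bits=0000010010
After insert 'cow': sets bits 0 7 9 -> bits=1000010111
After insert 'hen': sets bits 0 1 5 -> bits=1100010111
After insert 'eel': sets bits 0 1 5 -> bits=1100010111
Not inserted: emu gnu pig rat — query each against bits=1100010111:
query emu: checks bit0=1, bit3=0, bit4=0 (has a 0) -> no => not a false positive
query gnu: checks bit0=1, bit6=0, bit9=1 (has a 0) -> no => not a false positive
query pig: checks bit5=1, bit7=1 (all 1) -> maybe => FALSE POSITIVE
query rat: checks bit0=1, bit2=0 (has a 0) -> no => not a false positive
False positives (alphabetical): pig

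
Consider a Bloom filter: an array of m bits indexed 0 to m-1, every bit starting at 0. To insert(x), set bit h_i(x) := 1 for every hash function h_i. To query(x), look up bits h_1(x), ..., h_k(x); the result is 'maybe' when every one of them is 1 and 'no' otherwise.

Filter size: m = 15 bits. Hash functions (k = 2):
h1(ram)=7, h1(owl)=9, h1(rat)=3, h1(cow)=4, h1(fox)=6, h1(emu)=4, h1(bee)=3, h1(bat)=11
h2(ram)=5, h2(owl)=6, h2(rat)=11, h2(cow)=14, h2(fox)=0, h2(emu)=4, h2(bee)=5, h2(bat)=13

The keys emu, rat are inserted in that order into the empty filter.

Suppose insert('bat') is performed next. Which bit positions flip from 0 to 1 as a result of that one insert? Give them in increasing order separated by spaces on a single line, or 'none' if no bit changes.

Answer: 13

Derivation:
Start: bits=000000000000000
After insert 'emu': sets bits 4 -> bits=000010000000000
After insert 'rat': sets bits 3 11 -> bits=000110000001000
insert 'bat' would touch bits 11 13; currently bit11=1, bit13=0
Bits that are 0 among those (would change 0->1): 13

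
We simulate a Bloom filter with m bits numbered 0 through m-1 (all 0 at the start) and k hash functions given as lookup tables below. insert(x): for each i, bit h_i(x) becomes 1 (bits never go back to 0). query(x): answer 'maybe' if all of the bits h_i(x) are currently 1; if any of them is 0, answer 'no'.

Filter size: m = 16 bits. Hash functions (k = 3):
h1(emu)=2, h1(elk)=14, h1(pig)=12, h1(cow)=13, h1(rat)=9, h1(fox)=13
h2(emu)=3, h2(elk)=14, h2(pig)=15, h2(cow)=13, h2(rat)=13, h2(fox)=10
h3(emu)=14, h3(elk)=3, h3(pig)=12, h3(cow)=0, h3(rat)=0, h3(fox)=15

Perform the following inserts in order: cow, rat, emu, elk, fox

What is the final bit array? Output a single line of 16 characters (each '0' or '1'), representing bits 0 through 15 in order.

Answer: 1011000001100111

Derivation:
Start: bits=0000000000000000
After insert 'cow': sets bits 0 13 -> bits=1000000000000100
After insert 'rat': sets bits 0 9 13 -> bits=1000000001000100
After insert 'emu': sets bits 2 3 14 -> bits=1011000001000110
After insert 'elk': sets bits 3 14 -> bits=1011000001000110
After insert 'fox': sets bits 10 13 15 -> bits=1011000001100111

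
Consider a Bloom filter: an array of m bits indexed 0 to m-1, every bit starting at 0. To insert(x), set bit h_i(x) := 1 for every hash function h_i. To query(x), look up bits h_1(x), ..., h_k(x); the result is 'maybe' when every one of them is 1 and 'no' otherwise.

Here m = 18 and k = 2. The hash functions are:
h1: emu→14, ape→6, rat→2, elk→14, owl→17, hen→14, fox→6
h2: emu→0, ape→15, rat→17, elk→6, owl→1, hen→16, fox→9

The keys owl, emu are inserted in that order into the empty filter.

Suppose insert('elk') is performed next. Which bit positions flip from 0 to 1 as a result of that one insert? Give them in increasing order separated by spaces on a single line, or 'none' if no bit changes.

Start: bits=000000000000000000
After insert 'owl': sets bits 1 17 -> bits=010000000000000001
After insert 'emu': sets bits 0 14 -> bits=110000000000001001
insert 'elk' would touch bits 6 14; currently bit6=0, bit14=1
Bits that are 0 among those (would change 0->1): 6

Answer: 6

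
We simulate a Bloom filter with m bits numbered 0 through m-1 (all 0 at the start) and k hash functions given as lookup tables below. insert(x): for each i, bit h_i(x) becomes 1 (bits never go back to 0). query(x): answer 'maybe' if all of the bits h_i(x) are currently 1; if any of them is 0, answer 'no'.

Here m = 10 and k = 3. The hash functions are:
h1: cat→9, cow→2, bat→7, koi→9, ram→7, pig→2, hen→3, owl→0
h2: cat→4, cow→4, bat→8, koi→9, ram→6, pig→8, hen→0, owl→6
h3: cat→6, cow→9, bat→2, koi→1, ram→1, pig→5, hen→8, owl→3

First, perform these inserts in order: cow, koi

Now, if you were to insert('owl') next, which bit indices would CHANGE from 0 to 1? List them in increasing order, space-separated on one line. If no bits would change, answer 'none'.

Answer: 0 3 6

Derivation:
Start: bits=0000000000
After insert 'cow': sets bits 2 4 9 -> bits=0010100001
After insert 'koi': sets bits 1 9 -> bits=0110100001
insert 'owl' would touch bits 0 3 6; currently bit0=0, bit3=0, bit6=0
Bits that are 0 among those (would change 0->1): 0 3 6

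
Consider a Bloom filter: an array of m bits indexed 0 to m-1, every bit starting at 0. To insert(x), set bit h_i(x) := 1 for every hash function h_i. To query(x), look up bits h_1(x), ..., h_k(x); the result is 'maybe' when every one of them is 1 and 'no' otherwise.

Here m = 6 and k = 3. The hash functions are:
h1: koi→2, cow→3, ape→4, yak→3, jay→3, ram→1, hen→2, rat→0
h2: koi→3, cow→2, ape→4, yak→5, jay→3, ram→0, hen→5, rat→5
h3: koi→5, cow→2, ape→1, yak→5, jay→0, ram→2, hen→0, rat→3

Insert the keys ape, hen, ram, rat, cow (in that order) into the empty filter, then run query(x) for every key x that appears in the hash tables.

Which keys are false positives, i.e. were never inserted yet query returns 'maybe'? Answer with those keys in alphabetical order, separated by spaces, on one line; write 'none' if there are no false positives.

Answer: jay koi yak

Derivation:
Start: bits=000000
After insert 'ape': sets bits 1 4 -> bits=010010
After insert 'hen': sets bits 0 2 5 -> bits=111011
After insert 'ram': sets bits 0 1 2 -> bits=111011
After insert 'rat': sets bits 0 3 5 -> bits=111111
After insert 'cow': sets bits 2 3 -> bits=111111
Not inserted: jay koi yak — query each against bits=111111:
query jay: checks bit0=1, bit3=1 (all 1) -> maybe => FALSE POSITIVE
query koi: checks bit2=1, bit3=1, bit5=1 (all 1) -> maybe => FALSE POSITIVE
query yak: checks bit3=1, bit5=1 (all 1) -> maybe => FALSE POSITIVE
False positives (alphabetical): jay koi yak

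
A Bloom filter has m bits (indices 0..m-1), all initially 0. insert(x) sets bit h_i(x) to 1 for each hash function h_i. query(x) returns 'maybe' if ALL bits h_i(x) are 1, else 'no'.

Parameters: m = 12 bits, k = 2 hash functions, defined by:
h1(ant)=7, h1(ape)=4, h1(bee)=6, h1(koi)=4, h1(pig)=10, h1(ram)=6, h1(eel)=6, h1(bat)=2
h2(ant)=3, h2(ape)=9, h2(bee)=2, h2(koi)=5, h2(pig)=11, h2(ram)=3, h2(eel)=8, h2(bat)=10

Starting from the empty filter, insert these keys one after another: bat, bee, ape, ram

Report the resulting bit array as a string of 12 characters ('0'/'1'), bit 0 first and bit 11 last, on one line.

Start: bits=000000000000
After insert 'bat': sets bits 2 10 -> bits=001000000010
After insert 'bee': sets bits 2 6 -> bits=001000100010
After insert 'ape': sets bits 4 9 -> bits=001010100110
After insert 'ram': sets bits 3 6 -> bits=001110100110

Answer: 001110100110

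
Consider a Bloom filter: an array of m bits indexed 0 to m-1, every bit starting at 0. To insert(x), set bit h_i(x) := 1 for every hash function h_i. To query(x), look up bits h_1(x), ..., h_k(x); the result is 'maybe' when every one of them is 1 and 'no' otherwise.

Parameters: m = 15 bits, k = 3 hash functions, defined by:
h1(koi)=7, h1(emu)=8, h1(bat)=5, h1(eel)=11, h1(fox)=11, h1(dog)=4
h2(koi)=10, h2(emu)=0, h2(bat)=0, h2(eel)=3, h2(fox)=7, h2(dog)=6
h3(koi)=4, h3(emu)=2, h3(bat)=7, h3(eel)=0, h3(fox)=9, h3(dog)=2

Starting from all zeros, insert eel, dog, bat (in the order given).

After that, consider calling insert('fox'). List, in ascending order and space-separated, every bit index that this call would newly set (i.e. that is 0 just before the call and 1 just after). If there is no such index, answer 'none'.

Start: bits=000000000000000
After insert 'eel': sets bits 0 3 11 -> bits=100100000001000
After insert 'dog': sets bits 2 4 6 -> bits=101110100001000
After insert 'bat': sets bits 0 5 7 -> bits=101111110001000
insert 'fox' would touch bits 7 9 11; currently bit7=1, bit9=0, bit11=1
Bits that are 0 among those (would change 0->1): 9

Answer: 9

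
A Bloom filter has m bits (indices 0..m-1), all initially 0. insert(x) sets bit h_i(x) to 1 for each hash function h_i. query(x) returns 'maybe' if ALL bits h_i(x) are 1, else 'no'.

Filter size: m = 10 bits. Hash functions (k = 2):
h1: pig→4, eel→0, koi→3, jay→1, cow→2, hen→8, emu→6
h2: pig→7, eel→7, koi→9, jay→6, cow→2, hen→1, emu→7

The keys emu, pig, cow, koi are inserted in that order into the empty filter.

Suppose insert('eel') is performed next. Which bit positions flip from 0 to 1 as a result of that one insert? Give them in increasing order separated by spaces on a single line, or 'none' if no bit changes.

Start: bits=0000000000
After insert 'emu': sets bits 6 7 -> bits=0000001100
After insert 'pig': sets bits 4 7 -> bits=0000101100
After insert 'cow': sets bits 2 -> bits=0010101100
After insert 'koi': sets bits 3 9 -> bits=0011101101
insert 'eel' would touch bits 0 7; currently bit0=0, bit7=1
Bits that are 0 among those (would change 0->1): 0

Answer: 0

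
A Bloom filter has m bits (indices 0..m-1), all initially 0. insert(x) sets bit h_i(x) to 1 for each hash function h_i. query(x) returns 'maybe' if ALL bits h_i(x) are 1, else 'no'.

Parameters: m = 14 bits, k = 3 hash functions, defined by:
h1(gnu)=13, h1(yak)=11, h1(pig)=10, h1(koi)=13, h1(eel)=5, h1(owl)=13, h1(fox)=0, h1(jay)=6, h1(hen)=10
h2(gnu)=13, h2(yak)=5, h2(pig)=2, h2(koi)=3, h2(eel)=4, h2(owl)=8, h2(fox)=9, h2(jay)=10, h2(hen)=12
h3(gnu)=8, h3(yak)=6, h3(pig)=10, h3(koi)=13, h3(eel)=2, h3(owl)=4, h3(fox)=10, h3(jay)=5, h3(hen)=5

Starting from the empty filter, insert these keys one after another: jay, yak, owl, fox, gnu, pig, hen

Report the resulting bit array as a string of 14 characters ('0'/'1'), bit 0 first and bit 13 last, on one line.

Start: bits=00000000000000
After insert 'jay': sets bits 5 6 10 -> bits=00000110001000
After insert 'yak': sets bits 5 6 11 -> bits=00000110001100
After insert 'owl': sets bits 4 8 13 -> bits=00001110101101
After insert 'fox': sets bits 0 9 10 -> bits=10001110111101
After insert 'gnu': sets bits 8 13 -> bits=10001110111101
After insert 'pig': sets bits 2 10 -> bits=10101110111101
After insert 'hen': sets bits 5 10 12 -> bits=10101110111111

Answer: 10101110111111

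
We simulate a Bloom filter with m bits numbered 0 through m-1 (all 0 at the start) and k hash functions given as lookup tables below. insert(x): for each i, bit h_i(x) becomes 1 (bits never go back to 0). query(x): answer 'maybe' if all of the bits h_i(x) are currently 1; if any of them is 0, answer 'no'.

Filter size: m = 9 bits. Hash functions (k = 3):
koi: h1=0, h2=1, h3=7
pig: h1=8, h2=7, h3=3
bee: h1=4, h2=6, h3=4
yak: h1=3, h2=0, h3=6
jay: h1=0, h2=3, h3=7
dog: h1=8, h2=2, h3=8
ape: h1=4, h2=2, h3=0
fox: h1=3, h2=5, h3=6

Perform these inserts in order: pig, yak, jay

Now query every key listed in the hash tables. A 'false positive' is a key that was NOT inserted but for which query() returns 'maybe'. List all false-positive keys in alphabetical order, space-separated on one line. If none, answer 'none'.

Start: bits=000000000
After insert 'pig': sets bits 3 7 8 -> bits=000100011
After insert 'yak': sets bits 0 3 6 -> bits=100100111
After insert 'jay': sets bits 0 3 7 -> bits=100100111
Not inserted: ape bee dog fox koi — query each against bits=100100111:
query ape: checks bit0=1, bit2=0, bit4=0 (has a 0) -> no => not a false positive
query bee: checks bit4=0, bit6=1 (has a 0) -> no => not a false positive
query dog: checks bit2=0, bit8=1 (has a 0) -> no => not a false positive
query fox: checks bit3=1, bit5=0, bit6=1 (has a 0) -> no => not a false positive
query koi: checks bit0=1, bit1=0, bit7=1 (has a 0) -> no => not a false positive
False positives (alphabetical): none

Answer: none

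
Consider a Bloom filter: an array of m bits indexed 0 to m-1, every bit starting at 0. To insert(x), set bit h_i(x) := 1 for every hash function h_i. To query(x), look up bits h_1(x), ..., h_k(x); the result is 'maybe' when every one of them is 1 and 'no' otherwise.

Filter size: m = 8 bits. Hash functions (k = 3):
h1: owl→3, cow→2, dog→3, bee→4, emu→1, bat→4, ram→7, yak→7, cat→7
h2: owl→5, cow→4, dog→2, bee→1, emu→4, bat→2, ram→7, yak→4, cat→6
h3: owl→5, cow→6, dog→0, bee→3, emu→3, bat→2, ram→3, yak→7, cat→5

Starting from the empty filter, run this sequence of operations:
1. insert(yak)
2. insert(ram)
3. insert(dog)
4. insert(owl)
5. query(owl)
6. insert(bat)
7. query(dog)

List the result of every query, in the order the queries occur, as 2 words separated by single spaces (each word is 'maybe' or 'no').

Start: bits=00000000
Op 1: insert yak -> sets bits 4 7 -> bits=00001001
Op 2: insert ram -> sets bits 3 7 -> bits=00011001
Op 3: insert dog -> sets bits 0 2 3 -> bits=10111001
Op 4: insert owl -> sets bits 3 5 -> bits=10111101
Op 5: query owl -> checks bit3=1, bit5=1 (all 1) -> maybe
Op 6: insert bat -> sets bits 2 4 -> bits=10111101
Op 7: query dog -> checks bit0=1, bit2=1, bit3=1 (all 1) -> maybe
Query results in order: maybe maybe

Answer: maybe maybe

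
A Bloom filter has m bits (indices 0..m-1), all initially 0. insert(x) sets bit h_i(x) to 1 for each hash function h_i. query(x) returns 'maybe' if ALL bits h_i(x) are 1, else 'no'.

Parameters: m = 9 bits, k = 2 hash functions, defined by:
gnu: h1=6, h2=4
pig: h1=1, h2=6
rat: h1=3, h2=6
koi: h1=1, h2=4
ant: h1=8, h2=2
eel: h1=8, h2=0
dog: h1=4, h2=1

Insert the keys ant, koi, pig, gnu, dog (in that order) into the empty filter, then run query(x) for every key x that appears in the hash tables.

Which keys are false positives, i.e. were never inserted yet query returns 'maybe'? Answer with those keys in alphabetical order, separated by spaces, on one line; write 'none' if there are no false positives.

Answer: none

Derivation:
Start: bits=000000000
After insert 'ant': sets bits 2 8 -> bits=001000001
After insert 'koi': sets bits 1 4 -> bits=011010001
After insert 'pig': sets bits 1 6 -> bits=011010101
After insert 'gnu': sets bits 4 6 -> bits=011010101
After insert 'dog': sets bits 1 4 -> bits=011010101
Not inserted: eel rat — query each against bits=011010101:
query eel: checks bit0=0, bit8=1 (has a 0) -> no => not a false positive
query rat: checks bit3=0, bit6=1 (has a 0) -> no => not a false positive
False positives (alphabetical): none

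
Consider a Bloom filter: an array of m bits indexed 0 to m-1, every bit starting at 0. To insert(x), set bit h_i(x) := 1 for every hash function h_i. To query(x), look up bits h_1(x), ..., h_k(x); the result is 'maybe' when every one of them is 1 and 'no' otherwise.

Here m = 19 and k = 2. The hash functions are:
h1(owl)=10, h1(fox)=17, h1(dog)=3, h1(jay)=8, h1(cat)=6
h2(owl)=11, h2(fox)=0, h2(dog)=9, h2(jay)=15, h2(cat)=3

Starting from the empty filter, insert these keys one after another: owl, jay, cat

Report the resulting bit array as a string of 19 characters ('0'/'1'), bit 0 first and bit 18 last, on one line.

Answer: 0001001010110001000

Derivation:
Start: bits=0000000000000000000
After insert 'owl': sets bits 10 11 -> bits=0000000000110000000
After insert 'jay': sets bits 8 15 -> bits=0000000010110001000
After insert 'cat': sets bits 3 6 -> bits=0001001010110001000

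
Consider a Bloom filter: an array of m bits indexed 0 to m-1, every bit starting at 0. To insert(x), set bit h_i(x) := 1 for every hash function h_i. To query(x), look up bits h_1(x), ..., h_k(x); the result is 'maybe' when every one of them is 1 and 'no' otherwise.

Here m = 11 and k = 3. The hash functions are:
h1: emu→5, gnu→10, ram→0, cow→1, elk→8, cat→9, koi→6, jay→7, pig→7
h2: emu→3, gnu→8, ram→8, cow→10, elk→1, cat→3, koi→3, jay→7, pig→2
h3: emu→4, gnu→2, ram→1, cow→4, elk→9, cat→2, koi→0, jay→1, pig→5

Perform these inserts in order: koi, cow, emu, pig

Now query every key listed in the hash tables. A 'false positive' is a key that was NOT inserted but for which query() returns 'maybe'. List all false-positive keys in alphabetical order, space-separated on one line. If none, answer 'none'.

Start: bits=00000000000
After insert 'koi': sets bits 0 3 6 -> bits=10010010000
After insert 'cow': sets bits 1 4 10 -> bits=11011010001
After insert 'emu': sets bits 3 4 5 -> bits=11011110001
After insert 'pig': sets bits 2 5 7 -> bits=11111111001
Not inserted: cat elk gnu jay ram — query each against bits=11111111001:
query cat: checks bit2=1, bit3=1, bit9=0 (has a 0) -> no => not a false positive
query elk: checks bit1=1, bit8=0, bit9=0 (has a 0) -> no => not a false positive
query gnu: checks bit2=1, bit8=0, bit10=1 (has a 0) -> no => not a false positive
query jay: checks bit1=1, bit7=1 (all 1) -> maybe => FALSE POSITIVE
query ram: checks bit0=1, bit1=1, bit8=0 (has a 0) -> no => not a false positive
False positives (alphabetical): jay

Answer: jay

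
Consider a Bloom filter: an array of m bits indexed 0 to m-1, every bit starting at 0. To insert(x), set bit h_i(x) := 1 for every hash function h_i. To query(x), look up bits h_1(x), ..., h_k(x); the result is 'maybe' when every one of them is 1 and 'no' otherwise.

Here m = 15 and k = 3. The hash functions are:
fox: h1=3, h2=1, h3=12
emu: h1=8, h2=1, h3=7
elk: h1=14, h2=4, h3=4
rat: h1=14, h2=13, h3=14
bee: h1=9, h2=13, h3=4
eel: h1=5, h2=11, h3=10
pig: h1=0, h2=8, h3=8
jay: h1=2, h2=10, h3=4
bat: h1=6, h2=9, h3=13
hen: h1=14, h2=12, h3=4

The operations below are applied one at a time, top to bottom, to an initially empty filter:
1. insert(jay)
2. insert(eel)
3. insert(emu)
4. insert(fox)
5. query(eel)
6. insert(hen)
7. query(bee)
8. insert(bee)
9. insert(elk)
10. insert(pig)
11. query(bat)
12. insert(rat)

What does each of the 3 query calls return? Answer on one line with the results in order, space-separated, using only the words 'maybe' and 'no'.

Start: bits=000000000000000
Op 1: insert jay -> sets bits 2 4 10 -> bits=001010000010000
Op 2: insert eel -> sets bits 5 10 11 -> bits=001011000011000
Op 3: insert emu -> sets bits 1 7 8 -> bits=011011011011000
Op 4: insert fox -> sets bits 1 3 12 -> bits=011111011011100
Op 5: query eel -> checks bit5=1, bit10=1, bit11=1 (all 1) -> maybe
Op 6: insert hen -> sets bits 4 12 14 -> bits=011111011011101
Op 7: query bee -> checks bit4=1, bit9=0, bit13=0 (has a 0) -> no
Op 8: insert bee -> sets bits 4 9 13 -> bits=011111011111111
Op 9: insert elk -> sets bits 4 14 -> bits=011111011111111
Op 10: insert pig -> sets bits 0 8 -> bits=111111011111111
Op 11: query bat -> checks bit6=0, bit9=1, bit13=1 (has a 0) -> no
Op 12: insert rat -> sets bits 13 14 -> bits=111111011111111
Query results in order: maybe no no

Answer: maybe no no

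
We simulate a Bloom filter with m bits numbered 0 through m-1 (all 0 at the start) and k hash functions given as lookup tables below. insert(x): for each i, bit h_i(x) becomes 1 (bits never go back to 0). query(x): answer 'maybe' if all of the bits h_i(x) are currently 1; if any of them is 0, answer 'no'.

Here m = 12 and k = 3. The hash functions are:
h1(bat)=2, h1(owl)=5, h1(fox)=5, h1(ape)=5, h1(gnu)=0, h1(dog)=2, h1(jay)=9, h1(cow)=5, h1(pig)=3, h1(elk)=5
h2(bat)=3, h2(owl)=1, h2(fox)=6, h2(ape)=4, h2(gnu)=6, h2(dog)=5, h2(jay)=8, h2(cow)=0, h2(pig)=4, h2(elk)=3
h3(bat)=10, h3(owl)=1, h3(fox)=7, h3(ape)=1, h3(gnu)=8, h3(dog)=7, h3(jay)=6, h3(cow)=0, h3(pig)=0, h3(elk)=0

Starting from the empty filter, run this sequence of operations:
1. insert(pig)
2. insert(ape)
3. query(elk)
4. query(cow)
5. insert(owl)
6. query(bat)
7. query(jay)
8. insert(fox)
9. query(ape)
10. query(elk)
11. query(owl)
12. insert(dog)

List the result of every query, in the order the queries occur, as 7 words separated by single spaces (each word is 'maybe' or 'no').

Start: bits=000000000000
Op 1: insert pig -> sets bits 0 3 4 -> bits=100110000000
Op 2: insert ape -> sets bits 1 4 5 -> bits=110111000000
Op 3: query elk -> checks bit0=1, bit3=1, bit5=1 (all 1) -> maybe
Op 4: query cow -> checks bit0=1, bit5=1 (all 1) -> maybe
Op 5: insert owl -> sets bits 1 5 -> bits=110111000000
Op 6: query bat -> checks bit2=0, bit3=1, bit10=0 (has a 0) -> no
Op 7: query jay -> checks bit6=0, bit8=0, bit9=0 (has a 0) -> no
Op 8: insert fox -> sets bits 5 6 7 -> bits=110111110000
Op 9: query ape -> checks bit1=1, bit4=1, bit5=1 (all 1) -> maybe
Op 10: query elk -> checks bit0=1, bit3=1, bit5=1 (all 1) -> maybe
Op 11: query owl -> checks bit1=1, bit5=1 (all 1) -> maybe
Op 12: insert dog -> sets bits 2 5 7 -> bits=111111110000
Query results in order: maybe maybe no no maybe maybe maybe

Answer: maybe maybe no no maybe maybe maybe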